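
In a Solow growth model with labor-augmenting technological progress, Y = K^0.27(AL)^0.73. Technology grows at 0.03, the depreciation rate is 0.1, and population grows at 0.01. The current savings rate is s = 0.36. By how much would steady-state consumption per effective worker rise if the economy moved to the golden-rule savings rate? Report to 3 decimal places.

Break-even investment rate: n + g + δ = 0.01 + 0.03 + 0.1 = 0.14.
Current steady state (s = 0.36): k* = (0.36/0.14)^(1/0.73) ≈ 3.6466, y* = 3.6466^0.27 ≈ 1.4181, c* = (1−0.36)·1.4181 ≈ 0.9076.
Maximizing c = f(k) − (n+g+δ)·k gives f'(k) = n+g+δ, i.e. 0.27·k^(0.27−1) = 0.14, so k_gold = (0.27/0.14)^(1/0.73) ≈ 2.4589.
y_gold = 2.4589^0.27 ≈ 1.2750, c_gold = y_gold − 0.14·k_gold ≈ 0.9307.
Gain: Δc = 0.9307 − 0.9076 ≈ 0.0231.

Δc ≈ 0.023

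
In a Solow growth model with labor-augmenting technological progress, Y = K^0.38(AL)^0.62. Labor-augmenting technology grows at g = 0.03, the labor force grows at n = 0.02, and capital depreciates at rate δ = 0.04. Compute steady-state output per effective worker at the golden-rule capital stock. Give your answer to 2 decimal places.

n + g + δ = 0.02 + 0.03 + 0.04 = 0.09.
Maximizing c = f(k) − (n+g+δ)·k gives f'(k) = n+g+δ, i.e. 0.38·k^(0.38−1) = 0.09, so k_gold = (0.38/0.09)^(1/0.62) ≈ 10.2079.
Output: y_gold = k_gold^0.38 = 10.2079^0.38 ≈ 2.4177.

y_gold ≈ 2.42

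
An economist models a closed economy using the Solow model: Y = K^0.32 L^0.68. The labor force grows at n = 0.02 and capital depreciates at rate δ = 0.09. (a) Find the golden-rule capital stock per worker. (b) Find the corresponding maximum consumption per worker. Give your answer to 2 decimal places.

n + δ = 0.02 + 0.09 = 0.11.
Golden rule sets MPK = n+δ: 0.32·k^(0.32−1) = 0.11, so k_gold = (0.32/0.11)^(1/0.68) ≈ 4.8083.
y_gold = 4.8083^0.32 ≈ 1.6529; c_gold = y_gold − 0.11·k_gold ≈ 1.1240.

(a) k_gold ≈ 4.81; (b) c_gold ≈ 1.12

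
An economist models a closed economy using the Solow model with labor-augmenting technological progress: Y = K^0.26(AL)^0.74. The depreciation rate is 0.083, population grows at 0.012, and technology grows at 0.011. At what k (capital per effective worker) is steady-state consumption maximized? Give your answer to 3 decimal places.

Capital per effective worker breaks even when investment replaces (n + g + δ)·k; here n + g + δ = 0.106.
Maximizing c = f(k) − (n+g+δ)·k gives f'(k) = n+g+δ, i.e. 0.26·k^(0.26−1) = 0.106, so k_gold = (0.26/0.106)^(1/0.74) ≈ 3.3618.

k_gold ≈ 3.362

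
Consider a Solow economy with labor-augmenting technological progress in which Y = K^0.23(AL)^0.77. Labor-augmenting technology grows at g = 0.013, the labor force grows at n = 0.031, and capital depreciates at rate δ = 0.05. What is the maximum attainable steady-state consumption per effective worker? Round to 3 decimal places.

c_gold ≈ 1.006

Capital per effective worker breaks even when investment replaces (n + g + δ)·k; here n + g + δ = 0.094.
At the golden rule the marginal product of capital equals n+g+δ: 0.23·k^(0.23−1) = 0.094. Solving, k_gold = (0.23/0.094)^(1/0.77) ≈ 3.1965.
y_gold = 3.1965^0.23 ≈ 1.3064.
c_gold = y_gold − (n+g+δ)·k_gold = 1.3064 − 0.094·3.1965 ≈ 1.0059.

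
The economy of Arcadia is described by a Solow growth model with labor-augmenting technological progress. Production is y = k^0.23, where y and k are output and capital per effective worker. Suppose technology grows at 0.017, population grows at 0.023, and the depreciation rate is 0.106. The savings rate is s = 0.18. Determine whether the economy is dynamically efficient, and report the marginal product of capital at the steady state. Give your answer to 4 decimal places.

n + g + δ = 0.023 + 0.017 + 0.106 = 0.146.
Steady-state k*: s·k^0.23 = 0.146·k gives k* = (0.18/0.146)^(1/0.77) ≈ 1.3124.
MPK = 0.23·1.3124^(-0.77) ≈ 0.1866.
MPK > n+g+δ = 0.146, so the economy is dynamically efficient (under-saving).

dynamically efficient; MPK ≈ 0.1866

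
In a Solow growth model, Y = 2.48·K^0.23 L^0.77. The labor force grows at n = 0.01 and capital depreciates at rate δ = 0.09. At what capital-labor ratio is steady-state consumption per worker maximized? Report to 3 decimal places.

The effective depreciation rate is n + δ = 0.01 + 0.09 = 0.1.
Maximizing c = f(k) − (n+δ)·k gives f'(k) = n+δ, i.e. 0.23·2.48·k^(0.23−1) = 0.1, so k_gold = (0.23·2.48/0.1)^(1/0.77) ≈ 9.5951.

k_gold ≈ 9.595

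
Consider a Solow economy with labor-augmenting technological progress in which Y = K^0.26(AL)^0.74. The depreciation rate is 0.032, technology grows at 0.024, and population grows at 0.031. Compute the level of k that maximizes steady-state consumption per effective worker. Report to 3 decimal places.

The effective depreciation rate is n + g + δ = 0.031 + 0.024 + 0.032 = 0.087.
Maximizing c = f(k) − (n+g+δ)·k gives f'(k) = n+g+δ, i.e. 0.26·k^(0.26−1) = 0.087, so k_gold = (0.26/0.087)^(1/0.74) ≈ 4.3904.

k_gold ≈ 4.390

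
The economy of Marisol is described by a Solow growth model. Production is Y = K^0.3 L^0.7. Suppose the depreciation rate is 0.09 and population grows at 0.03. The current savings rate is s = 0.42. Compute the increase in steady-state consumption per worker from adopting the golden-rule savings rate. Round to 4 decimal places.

Capital per worker breaks even when investment replaces (n + δ)·k; here n + δ = 0.12.
Current steady state (s = 0.42): k* = (0.42/0.12)^(1/0.7) ≈ 5.9874, y* = 5.9874^0.3 ≈ 1.7107, c* = (1−0.42)·1.7107 ≈ 0.9922.
At the golden rule the marginal product of capital equals n+δ: 0.3·k^(0.3−1) = 0.12. Solving, k_gold = (0.3/0.12)^(1/0.7) ≈ 3.7024.
y_gold = 3.7024^0.3 ≈ 1.4810, c_gold = y_gold − 0.12·k_gold ≈ 1.0367.
Gain: Δc = 1.0367 − 0.9922 ≈ 0.0445.

Δc ≈ 0.0445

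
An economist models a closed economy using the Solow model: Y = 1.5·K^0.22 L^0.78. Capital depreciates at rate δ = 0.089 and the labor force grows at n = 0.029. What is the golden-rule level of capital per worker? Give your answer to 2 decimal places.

k_gold ≈ 3.74

Capital per worker breaks even when investment replaces (n + δ)·k; here n + δ = 0.118.
Maximizing c = f(k) − (n+δ)·k gives f'(k) = n+δ, i.e. 0.22·1.5·k^(0.22−1) = 0.118, so k_gold = (0.22·1.5/0.118)^(1/0.78) ≈ 3.7377.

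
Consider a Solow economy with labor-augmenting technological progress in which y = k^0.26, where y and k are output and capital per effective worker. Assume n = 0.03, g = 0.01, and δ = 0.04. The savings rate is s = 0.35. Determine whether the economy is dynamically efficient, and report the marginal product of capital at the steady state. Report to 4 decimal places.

The effective depreciation rate is n + g + δ = 0.03 + 0.01 + 0.04 = 0.08.
Steady-state k*: s·k^0.26 = 0.08·k gives k* = (0.35/0.08)^(1/0.74) ≈ 7.3483.
MPK = 0.26·7.3483^(-0.74) ≈ 0.0594.
MPK < n+g+δ = 0.08, so the economy is dynamically inefficient (over-saving).

dynamically inefficient; MPK ≈ 0.0594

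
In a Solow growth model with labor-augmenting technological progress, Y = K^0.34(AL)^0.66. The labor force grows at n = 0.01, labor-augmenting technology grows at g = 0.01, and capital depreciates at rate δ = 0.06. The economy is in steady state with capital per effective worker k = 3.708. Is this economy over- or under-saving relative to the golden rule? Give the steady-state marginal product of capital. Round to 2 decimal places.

under-saving; MPK ≈ 0.14

n + g + δ = 0.01 + 0.01 + 0.06 = 0.08.
MPK = 0.34·k^(0.34−1) = 0.34·3.708^(-0.66) ≈ 0.1432.
MPK > 0.08, so the economy is dynamically efficient (under-saving).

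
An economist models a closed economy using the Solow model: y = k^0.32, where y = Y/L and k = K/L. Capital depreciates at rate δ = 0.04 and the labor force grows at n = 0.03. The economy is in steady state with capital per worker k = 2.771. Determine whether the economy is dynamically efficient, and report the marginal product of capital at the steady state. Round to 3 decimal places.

dynamically efficient; MPK ≈ 0.160

Capital per worker breaks even when investment replaces (n + δ)·k; here n + δ = 0.07.
MPK = 0.32·k^(0.32−1) = 0.32·2.771^(-0.68) ≈ 0.1600.
MPK > 0.07, so the economy is dynamically efficient (under-saving).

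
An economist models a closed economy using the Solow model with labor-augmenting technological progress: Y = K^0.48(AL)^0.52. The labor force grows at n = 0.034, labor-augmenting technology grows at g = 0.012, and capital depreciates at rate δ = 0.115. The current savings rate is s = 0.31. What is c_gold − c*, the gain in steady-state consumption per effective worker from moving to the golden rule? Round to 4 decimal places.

Δc ≈ 0.1621

Capital per effective worker breaks even when investment replaces (n + g + δ)·k; here n + g + δ = 0.161.
Current steady state (s = 0.31): k* = (0.31/0.161)^(1/0.52) ≈ 3.5252, y* = 3.5252^0.48 ≈ 1.8308, c* = (1−0.31)·1.8308 ≈ 1.2633.
Maximizing c = f(k) − (n+g+δ)·k gives f'(k) = n+g+δ, i.e. 0.48·k^(0.48−1) = 0.161, so k_gold = (0.48/0.161)^(1/0.52) ≈ 8.1722.
y_gold = 8.1722^0.48 ≈ 2.7411, c_gold = y_gold − 0.161·k_gold ≈ 1.4254.
Gain: Δc = 1.4254 − 1.2633 ≈ 0.1621.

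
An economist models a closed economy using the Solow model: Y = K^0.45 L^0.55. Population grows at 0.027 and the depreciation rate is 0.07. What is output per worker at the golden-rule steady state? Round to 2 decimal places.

n + δ = 0.027 + 0.07 = 0.097.
Setting f'(k) = n+δ gives 0.45·k^(0.45−1) = 0.097, hence k_gold = (0.45/0.097)^(1/0.55) ≈ 16.2821.
Output: y_gold = k_gold^0.45 = 16.2821^0.45 ≈ 3.5097.

y_gold ≈ 3.51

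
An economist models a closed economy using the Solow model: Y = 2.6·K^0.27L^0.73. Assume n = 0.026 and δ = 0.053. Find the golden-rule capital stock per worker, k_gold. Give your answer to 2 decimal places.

Break-even investment rate: n + δ = 0.026 + 0.053 = 0.079.
Golden rule sets MPK = n+δ: 0.27·2.6·k^(0.27−1) = 0.079, so k_gold = (0.27·2.6/0.079)^(1/0.73) ≈ 19.9344.

k_gold ≈ 19.93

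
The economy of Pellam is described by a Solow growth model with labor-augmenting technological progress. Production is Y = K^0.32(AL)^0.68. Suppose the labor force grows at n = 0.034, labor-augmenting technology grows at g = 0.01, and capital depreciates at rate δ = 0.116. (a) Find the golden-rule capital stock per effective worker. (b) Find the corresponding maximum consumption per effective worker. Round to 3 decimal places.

(a) k_gold ≈ 2.771; (b) c_gold ≈ 0.942

Break-even investment rate: n + g + δ = 0.034 + 0.01 + 0.116 = 0.16.
At the golden rule the marginal product of capital equals n+g+δ: 0.32·k^(0.32−1) = 0.16. Solving, k_gold = (0.32/0.16)^(1/0.68) ≈ 2.7713.
y_gold = 2.7713^0.32 ≈ 1.3857; c_gold = y_gold − 0.16·k_gold ≈ 0.9423.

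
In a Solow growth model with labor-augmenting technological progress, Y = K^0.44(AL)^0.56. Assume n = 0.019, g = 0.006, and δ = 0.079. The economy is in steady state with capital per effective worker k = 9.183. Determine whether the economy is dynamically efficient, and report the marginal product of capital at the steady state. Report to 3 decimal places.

Break-even investment rate: n + g + δ = 0.019 + 0.006 + 0.079 = 0.104.
MPK = 0.44·k^(0.44−1) = 0.44·9.183^(-0.56) ≈ 0.1271.
MPK > 0.104, so the economy is dynamically efficient (under-saving).

dynamically efficient; MPK ≈ 0.127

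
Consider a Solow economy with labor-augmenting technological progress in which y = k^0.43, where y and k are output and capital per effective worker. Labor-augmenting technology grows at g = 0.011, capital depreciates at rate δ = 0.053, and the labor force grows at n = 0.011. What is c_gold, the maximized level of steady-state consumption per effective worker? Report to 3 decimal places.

c_gold ≈ 2.128

n + g + δ = 0.011 + 0.011 + 0.053 = 0.075.
Maximizing c = f(k) − (n+g+δ)·k gives f'(k) = n+g+δ, i.e. 0.43·k^(0.43−1) = 0.075, so k_gold = (0.43/0.075)^(1/0.57) ≈ 21.4062.
y_gold = 21.4062^0.43 ≈ 3.7336.
c_gold = y_gold − (n+g+δ)·k_gold = 3.7336 − 0.075·21.4062 ≈ 2.1282.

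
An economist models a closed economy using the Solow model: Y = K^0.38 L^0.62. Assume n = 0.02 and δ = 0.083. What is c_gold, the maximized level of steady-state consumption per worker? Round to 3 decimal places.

c_gold ≈ 1.380

The effective depreciation rate is n + δ = 0.02 + 0.083 = 0.103.
At the golden rule the marginal product of capital equals n+δ: 0.38·k^(0.38−1) = 0.103. Solving, k_gold = (0.38/0.103)^(1/0.62) ≈ 8.2116.
y_gold = 8.2116^0.38 ≈ 2.2258.
c_gold = y_gold − (n+δ)·k_gold = 2.2258 − 0.103·8.2116 ≈ 1.3800.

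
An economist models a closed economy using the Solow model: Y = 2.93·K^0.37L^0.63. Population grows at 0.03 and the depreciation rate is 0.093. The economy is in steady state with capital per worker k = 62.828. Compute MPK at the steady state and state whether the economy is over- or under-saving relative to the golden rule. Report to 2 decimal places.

Break-even investment rate: n + δ = 0.03 + 0.093 = 0.123.
MPK = 0.37·2.93·k^(0.37−1) = 0.37·2.93·62.828^(-0.63) ≈ 0.0798.
MPK < 0.123, so the economy is dynamically inefficient (over-saving).

over-saving; MPK ≈ 0.08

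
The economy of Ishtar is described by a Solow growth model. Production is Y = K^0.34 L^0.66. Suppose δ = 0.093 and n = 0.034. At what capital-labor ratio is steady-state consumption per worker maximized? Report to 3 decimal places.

The effective depreciation rate is n + δ = 0.034 + 0.093 = 0.127.
Setting f'(k) = n+δ gives 0.34·k^(0.34−1) = 0.127, hence k_gold = (0.34/0.127)^(1/0.66) ≈ 4.4462.

k_gold ≈ 4.446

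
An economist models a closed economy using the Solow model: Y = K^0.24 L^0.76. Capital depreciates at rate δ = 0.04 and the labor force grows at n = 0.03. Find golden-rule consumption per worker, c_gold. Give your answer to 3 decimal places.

c_gold ≈ 1.121

The effective depreciation rate is n + δ = 0.03 + 0.04 = 0.07.
Golden rule sets MPK = n+δ: 0.24·k^(0.24−1) = 0.07, so k_gold = (0.24/0.07)^(1/0.76) ≈ 5.0594.
y_gold = 5.0594^0.24 ≈ 1.4756.
c_gold = y_gold − (n+δ)·k_gold = 1.4756 − 0.07·5.0594 ≈ 1.1215.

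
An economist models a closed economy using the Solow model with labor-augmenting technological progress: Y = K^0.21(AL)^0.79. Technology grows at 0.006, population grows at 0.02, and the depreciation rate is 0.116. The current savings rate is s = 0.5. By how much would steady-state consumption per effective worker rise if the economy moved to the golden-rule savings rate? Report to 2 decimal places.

Δc ≈ 0.18

n + g + δ = 0.02 + 0.006 + 0.116 = 0.142.
Current steady state (s = 0.5): k* = (0.5/0.142)^(1/0.79) ≈ 4.9204, y* = 4.9204^0.21 ≈ 1.3974, c* = (1−0.5)·1.3974 ≈ 0.6987.
Maximizing c = f(k) − (n+g+δ)·k gives f'(k) = n+g+δ, i.e. 0.21·k^(0.21−1) = 0.142, so k_gold = (0.21/0.142)^(1/0.79) ≈ 1.6410.
y_gold = 1.6410^0.21 ≈ 1.1096, c_gold = y_gold − 0.142·k_gold ≈ 0.8766.
Gain: Δc = 0.8766 − 0.6987 ≈ 0.1779.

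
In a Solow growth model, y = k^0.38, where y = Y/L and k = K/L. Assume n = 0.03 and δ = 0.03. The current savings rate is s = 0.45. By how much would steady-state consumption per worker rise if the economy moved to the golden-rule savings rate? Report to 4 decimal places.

Δc ≈ 0.0308

n + δ = 0.03 + 0.03 = 0.06.
Current steady state (s = 0.45): k* = (0.45/0.06)^(1/0.62) ≈ 25.7863, y* = 25.7863^0.38 ≈ 3.4382, c* = (1−0.45)·3.4382 ≈ 1.8910.
At the golden rule the marginal product of capital equals n+δ: 0.38·k^(0.38−1) = 0.06. Solving, k_gold = (0.38/0.06)^(1/0.62) ≈ 19.6316.
y_gold = 19.6316^0.38 ≈ 3.0997, c_gold = y_gold − 0.06·k_gold ≈ 1.9218.
Gain: Δc = 1.9218 − 1.8910 ≈ 0.0308.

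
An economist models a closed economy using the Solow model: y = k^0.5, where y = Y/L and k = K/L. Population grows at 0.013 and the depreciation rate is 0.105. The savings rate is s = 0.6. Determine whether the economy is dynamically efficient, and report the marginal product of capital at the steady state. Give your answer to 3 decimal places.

The effective depreciation rate is n + δ = 0.013 + 0.105 = 0.118.
Steady-state k*: s·k^0.5 = 0.118·k gives k* = (0.6/0.118)^(1/0.5) ≈ 25.8546.
MPK = 0.5·25.8546^(-0.5) ≈ 0.0983.
MPK < n+δ = 0.118, so the economy is dynamically inefficient (over-saving).

dynamically inefficient; MPK ≈ 0.098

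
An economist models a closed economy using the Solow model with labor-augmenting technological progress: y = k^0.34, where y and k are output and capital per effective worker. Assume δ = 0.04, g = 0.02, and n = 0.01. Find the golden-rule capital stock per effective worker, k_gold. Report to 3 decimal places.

k_gold ≈ 10.964

Break-even investment rate: n + g + δ = 0.01 + 0.02 + 0.04 = 0.07.
At the golden rule the marginal product of capital equals n+g+δ: 0.34·k^(0.34−1) = 0.07. Solving, k_gold = (0.34/0.07)^(1/0.66) ≈ 10.9641.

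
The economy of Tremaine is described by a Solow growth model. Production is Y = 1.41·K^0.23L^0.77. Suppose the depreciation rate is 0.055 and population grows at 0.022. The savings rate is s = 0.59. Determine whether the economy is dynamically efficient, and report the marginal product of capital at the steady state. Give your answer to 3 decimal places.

The effective depreciation rate is n + δ = 0.022 + 0.055 = 0.077.
Steady-state k*: s·A·k^0.23 = 0.077·k gives k* = (0.59·1.41/0.077)^(1/0.77) ≈ 21.9944.
MPK = 0.23·1.41·21.9944^(-0.77) ≈ 0.0300.
MPK < n+δ = 0.077, so the economy is dynamically inefficient (over-saving).

dynamically inefficient; MPK ≈ 0.030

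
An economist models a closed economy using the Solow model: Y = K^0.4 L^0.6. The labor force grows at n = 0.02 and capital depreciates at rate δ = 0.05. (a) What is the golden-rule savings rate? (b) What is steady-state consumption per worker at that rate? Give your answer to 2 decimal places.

Capital per worker breaks even when investment replaces (n + δ)·k; here n + δ = 0.07.
For Cobb-Douglas, s_gold equals capital's share: s_gold = 0.4.
Setting f'(k) = n+δ gives 0.4·k^(0.4−1) = 0.07, hence k_gold = (0.4/0.07)^(1/0.6) ≈ 18.2643.
y_gold = 18.2643^0.4 ≈ 3.1963; c_gold = (1−0.4)·y_gold ≈ 1.9178.

(a) s_gold = 0.40; (b) c_gold ≈ 1.92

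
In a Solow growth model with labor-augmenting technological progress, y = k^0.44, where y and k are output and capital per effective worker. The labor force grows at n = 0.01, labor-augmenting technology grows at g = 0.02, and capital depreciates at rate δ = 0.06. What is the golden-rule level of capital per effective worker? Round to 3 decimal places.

k_gold ≈ 17.011

Break-even investment rate: n + g + δ = 0.01 + 0.02 + 0.06 = 0.09.
Maximizing c = f(k) − (n+g+δ)·k gives f'(k) = n+g+δ, i.e. 0.44·k^(0.44−1) = 0.09, so k_gold = (0.44/0.09)^(1/0.56) ≈ 17.0111.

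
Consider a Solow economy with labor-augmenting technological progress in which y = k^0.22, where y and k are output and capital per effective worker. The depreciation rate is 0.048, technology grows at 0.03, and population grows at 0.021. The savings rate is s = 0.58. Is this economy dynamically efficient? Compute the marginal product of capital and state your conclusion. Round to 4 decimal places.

The effective depreciation rate is n + g + δ = 0.021 + 0.03 + 0.048 = 0.099.
Steady-state k*: s·k^0.22 = 0.099·k gives k* = (0.58/0.099)^(1/0.78) ≈ 9.6461.
MPK = 0.22·9.6461^(-0.78) ≈ 0.0376.
MPK < n+g+δ = 0.099, so the economy is dynamically inefficient (over-saving).

dynamically inefficient; MPK ≈ 0.0376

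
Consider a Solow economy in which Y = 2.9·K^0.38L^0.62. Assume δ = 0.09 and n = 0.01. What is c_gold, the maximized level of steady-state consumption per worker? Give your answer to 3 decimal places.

n + δ = 0.01 + 0.09 = 0.1.
Maximizing c = f(k) − (n+δ)·k gives f'(k) = n+δ, i.e. 0.38·2.9·k^(0.38−1) = 0.1, so k_gold = (0.38·2.9/0.1)^(1/0.62) ≈ 47.9665.
y_gold = 2.9·47.9665^0.38 ≈ 12.6228.
c_gold = y_gold − (n+δ)·k_gold = 12.6228 − 0.1·47.9665 ≈ 7.8261.

c_gold ≈ 7.826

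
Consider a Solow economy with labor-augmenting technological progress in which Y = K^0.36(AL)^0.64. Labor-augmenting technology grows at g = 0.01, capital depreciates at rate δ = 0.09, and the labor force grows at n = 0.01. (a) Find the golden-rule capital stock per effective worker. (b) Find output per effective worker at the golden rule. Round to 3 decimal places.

Capital per effective worker breaks even when investment replaces (n + g + δ)·k; here n + g + δ = 0.11.
Maximizing c = f(k) − (n+g+δ)·k gives f'(k) = n+g+δ, i.e. 0.36·k^(0.36−1) = 0.11, so k_gold = (0.36/0.11)^(1/0.64) ≈ 6.3760.
y_gold = 6.3760^0.36 ≈ 1.9482.

(a) k_gold ≈ 6.376; (b) y_gold ≈ 1.948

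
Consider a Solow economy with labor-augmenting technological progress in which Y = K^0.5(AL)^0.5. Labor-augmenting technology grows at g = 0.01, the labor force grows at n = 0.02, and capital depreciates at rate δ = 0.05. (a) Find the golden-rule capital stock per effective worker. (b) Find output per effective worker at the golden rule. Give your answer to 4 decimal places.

Capital per effective worker breaks even when investment replaces (n + g + δ)·k; here n + g + δ = 0.08.
Golden rule sets MPK = n+g+δ: 0.5·k^(0.5−1) = 0.08, so k_gold = (0.5/0.08)^(1/0.5) ≈ 39.0625.
y_gold = 39.0625^0.5 ≈ 6.2500.

(a) k_gold ≈ 39.0625; (b) y_gold ≈ 6.2500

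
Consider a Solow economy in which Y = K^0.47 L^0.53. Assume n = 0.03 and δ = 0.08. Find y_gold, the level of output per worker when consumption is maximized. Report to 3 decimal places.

y_gold ≈ 3.625

n + δ = 0.03 + 0.08 = 0.11.
Setting f'(k) = n+δ gives 0.47·k^(0.47−1) = 0.11, hence k_gold = (0.47/0.11)^(1/0.53) ≈ 15.4885.
Output: y_gold = k_gold^0.47 = 15.4885^0.47 ≈ 3.6250.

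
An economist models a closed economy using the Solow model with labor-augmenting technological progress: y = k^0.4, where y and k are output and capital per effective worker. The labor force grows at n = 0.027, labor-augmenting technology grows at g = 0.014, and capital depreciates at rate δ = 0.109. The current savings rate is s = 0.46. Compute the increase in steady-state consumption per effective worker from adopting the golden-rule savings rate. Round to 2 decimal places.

Δc ≈ 0.01

Capital per effective worker breaks even when investment replaces (n + g + δ)·k; here n + g + δ = 0.15.
Current steady state (s = 0.46): k* = (0.46/0.15)^(1/0.6) ≈ 6.4731, y* = 6.4731^0.4 ≈ 2.1108, c* = (1−0.46)·2.1108 ≈ 1.1398.
Golden rule sets MPK = n+g+δ: 0.4·k^(0.4−1) = 0.15, so k_gold = (0.4/0.15)^(1/0.6) ≈ 5.1280.
y_gold = 5.1280^0.4 ≈ 1.9230, c_gold = y_gold − 0.15·k_gold ≈ 1.1538.
Gain: Δc = 1.1538 − 1.1398 ≈ 0.0140.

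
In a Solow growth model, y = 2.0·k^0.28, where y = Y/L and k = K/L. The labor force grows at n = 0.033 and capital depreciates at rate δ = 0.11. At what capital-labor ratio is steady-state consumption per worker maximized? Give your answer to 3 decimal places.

k_gold ≈ 6.659

Capital per worker breaks even when investment replaces (n + δ)·k; here n + δ = 0.143.
Maximizing c = f(k) − (n+δ)·k gives f'(k) = n+δ, i.e. 0.28·2.0·k^(0.28−1) = 0.143, so k_gold = (0.28·2.0/0.143)^(1/0.72) ≈ 6.6589.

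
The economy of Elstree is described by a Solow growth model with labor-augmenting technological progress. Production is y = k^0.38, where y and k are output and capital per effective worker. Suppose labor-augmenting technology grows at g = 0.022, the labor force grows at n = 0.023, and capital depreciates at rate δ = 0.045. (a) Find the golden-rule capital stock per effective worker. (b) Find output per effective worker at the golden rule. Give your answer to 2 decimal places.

Break-even investment rate: n + g + δ = 0.023 + 0.022 + 0.045 = 0.09.
Setting f'(k) = n+g+δ gives 0.38·k^(0.38−1) = 0.09, hence k_gold = (0.38/0.09)^(1/0.62) ≈ 10.2079.
y_gold = 10.2079^0.38 ≈ 2.4177.

(a) k_gold ≈ 10.21; (b) y_gold ≈ 2.42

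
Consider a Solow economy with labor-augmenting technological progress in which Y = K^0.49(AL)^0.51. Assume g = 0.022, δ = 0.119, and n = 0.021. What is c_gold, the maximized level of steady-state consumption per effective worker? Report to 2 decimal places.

c_gold ≈ 1.48

The effective depreciation rate is n + g + δ = 0.021 + 0.022 + 0.119 = 0.162.
Setting f'(k) = n+g+δ gives 0.49·k^(0.49−1) = 0.162, hence k_gold = (0.49/0.162)^(1/0.51) ≈ 8.7602.
y_gold = 8.7602^0.49 ≈ 2.8962.
c_gold = y_gold − (n+g+δ)·k_gold = 2.8962 − 0.162·8.7602 ≈ 1.4771.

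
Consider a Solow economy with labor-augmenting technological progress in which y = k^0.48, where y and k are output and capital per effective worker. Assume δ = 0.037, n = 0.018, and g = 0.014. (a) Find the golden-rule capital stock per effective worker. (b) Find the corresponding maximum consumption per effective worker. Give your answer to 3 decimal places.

(a) k_gold ≈ 41.685; (b) c_gold ≈ 3.116

The effective depreciation rate is n + g + δ = 0.018 + 0.014 + 0.037 = 0.069.
Setting f'(k) = n+g+δ gives 0.48·k^(0.48−1) = 0.069, hence k_gold = (0.48/0.069)^(1/0.52) ≈ 41.6855.
y_gold = 41.6855^0.48 ≈ 5.9923; c_gold = y_gold − 0.069·k_gold ≈ 3.1160.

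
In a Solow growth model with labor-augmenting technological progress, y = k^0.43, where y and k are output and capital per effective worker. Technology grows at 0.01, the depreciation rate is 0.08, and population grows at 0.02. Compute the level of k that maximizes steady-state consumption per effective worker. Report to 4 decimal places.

The effective depreciation rate is n + g + δ = 0.02 + 0.01 + 0.08 = 0.11.
Setting f'(k) = n+g+δ gives 0.43·k^(0.43−1) = 0.11, hence k_gold = (0.43/0.11)^(1/0.57) ≈ 10.9328.

k_gold ≈ 10.9328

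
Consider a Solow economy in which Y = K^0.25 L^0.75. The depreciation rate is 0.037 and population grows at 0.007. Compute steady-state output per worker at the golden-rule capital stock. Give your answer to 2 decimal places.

y_gold ≈ 1.78

The effective depreciation rate is n + δ = 0.007 + 0.037 = 0.044.
Maximizing c = f(k) − (n+δ)·k gives f'(k) = n+δ, i.e. 0.25·k^(0.25−1) = 0.044, so k_gold = (0.25/0.044)^(1/0.75) ≈ 10.1387.
Output: y_gold = k_gold^0.25 = 10.1387^0.25 ≈ 1.7844.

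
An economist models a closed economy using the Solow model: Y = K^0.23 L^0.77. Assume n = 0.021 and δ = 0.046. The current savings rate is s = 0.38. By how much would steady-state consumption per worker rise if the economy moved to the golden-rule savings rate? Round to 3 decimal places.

The effective depreciation rate is n + δ = 0.021 + 0.046 = 0.067.
Current steady state (s = 0.38): k* = (0.38/0.067)^(1/0.77) ≈ 9.5245, y* = 9.5245^0.23 ≈ 1.6793, c* = (1−0.38)·1.6793 ≈ 1.0412.
Golden rule sets MPK = n+δ: 0.23·k^(0.23−1) = 0.067, so k_gold = (0.23/0.067)^(1/0.77) ≈ 4.9620.
y_gold = 4.9620^0.23 ≈ 1.4454, c_gold = y_gold − 0.067·k_gold ≈ 1.1130.
Gain: Δc = 1.1130 − 1.0412 ≈ 0.0718.

Δc ≈ 0.072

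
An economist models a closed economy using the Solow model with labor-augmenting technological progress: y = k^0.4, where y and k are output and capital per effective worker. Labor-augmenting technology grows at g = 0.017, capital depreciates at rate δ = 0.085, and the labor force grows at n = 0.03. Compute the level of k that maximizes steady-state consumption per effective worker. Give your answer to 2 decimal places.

k_gold ≈ 6.35

Capital per effective worker breaks even when investment replaces (n + g + δ)·k; here n + g + δ = 0.132.
Maximizing c = f(k) − (n+g+δ)·k gives f'(k) = n+g+δ, i.e. 0.4·k^(0.4−1) = 0.132, so k_gold = (0.4/0.132)^(1/0.6) ≈ 6.3457.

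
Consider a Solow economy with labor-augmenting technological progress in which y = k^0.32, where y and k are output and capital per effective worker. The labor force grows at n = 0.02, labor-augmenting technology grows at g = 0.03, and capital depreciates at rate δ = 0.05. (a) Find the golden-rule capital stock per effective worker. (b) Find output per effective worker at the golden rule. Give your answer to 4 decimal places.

The effective depreciation rate is n + g + δ = 0.02 + 0.03 + 0.05 = 0.1.
At the golden rule the marginal product of capital equals n+g+δ: 0.32·k^(0.32−1) = 0.1. Solving, k_gold = (0.32/0.1)^(1/0.68) ≈ 5.5318.
y_gold = 5.5318^0.32 ≈ 1.7287.

(a) k_gold ≈ 5.5318; (b) y_gold ≈ 1.7287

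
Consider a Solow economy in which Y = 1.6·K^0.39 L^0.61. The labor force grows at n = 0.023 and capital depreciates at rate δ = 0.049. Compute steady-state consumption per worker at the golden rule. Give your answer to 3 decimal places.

c_gold ≈ 3.882

Break-even investment rate: n + δ = 0.023 + 0.049 = 0.072.
Setting f'(k) = n+δ gives 0.39·1.6·k^(0.39−1) = 0.072, hence k_gold = (0.39·1.6/0.072)^(1/0.61) ≈ 34.4717.
y_gold = 1.6·34.4717^0.39 ≈ 6.3640.
c_gold = y_gold − (n+δ)·k_gold = 6.3640 − 0.072·34.4717 ≈ 3.8820.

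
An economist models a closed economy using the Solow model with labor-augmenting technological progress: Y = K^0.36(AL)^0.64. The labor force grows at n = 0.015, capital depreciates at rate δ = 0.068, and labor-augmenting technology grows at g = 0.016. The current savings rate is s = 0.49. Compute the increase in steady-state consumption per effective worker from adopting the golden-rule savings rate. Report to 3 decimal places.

The effective depreciation rate is n + g + δ = 0.015 + 0.016 + 0.068 = 0.099.
Current steady state (s = 0.49): k* = (0.49/0.099)^(1/0.64) ≈ 12.1689, y* = 12.1689^0.36 ≈ 2.4586, c* = (1−0.49)·2.4586 ≈ 1.2539.
Setting f'(k) = n+g+δ gives 0.36·k^(0.36−1) = 0.099, hence k_gold = (0.36/0.099)^(1/0.64) ≈ 7.5170.
y_gold = 7.5170^0.36 ≈ 2.0672, c_gold = y_gold − 0.099·k_gold ≈ 1.3230.
Gain: Δc = 1.3230 − 1.2539 ≈ 0.0691.

Δc ≈ 0.069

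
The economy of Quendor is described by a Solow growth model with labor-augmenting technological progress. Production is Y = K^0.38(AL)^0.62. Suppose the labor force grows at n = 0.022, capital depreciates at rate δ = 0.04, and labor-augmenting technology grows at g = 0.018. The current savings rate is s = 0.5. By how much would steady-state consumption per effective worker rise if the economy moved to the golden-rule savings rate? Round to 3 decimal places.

Δc ≈ 0.074

Break-even investment rate: n + g + δ = 0.022 + 0.018 + 0.04 = 0.08.
Current steady state (s = 0.5): k* = (0.5/0.08)^(1/0.62) ≈ 19.2166, y* = 19.2166^0.38 ≈ 3.0747, c* = (1−0.5)·3.0747 ≈ 1.5373.
Maximizing c = f(k) − (n+g+δ)·k gives f'(k) = n+g+δ, i.e. 0.38·k^(0.38−1) = 0.08, so k_gold = (0.38/0.08)^(1/0.62) ≈ 12.3436.
y_gold = 12.3436^0.38 ≈ 2.5986, c_gold = y_gold − 0.08·k_gold ≈ 1.6112.
Gain: Δc = 1.6112 − 1.5373 ≈ 0.0738.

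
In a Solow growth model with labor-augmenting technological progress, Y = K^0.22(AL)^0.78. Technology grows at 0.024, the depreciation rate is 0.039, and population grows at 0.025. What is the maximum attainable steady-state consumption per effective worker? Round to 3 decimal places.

Break-even investment rate: n + g + δ = 0.025 + 0.024 + 0.039 = 0.088.
Setting f'(k) = n+g+δ gives 0.22·k^(0.22−1) = 0.088, hence k_gold = (0.22/0.088)^(1/0.78) ≈ 3.2373.
y_gold = 3.2373^0.22 ≈ 1.2949.
c_gold = y_gold − (n+g+δ)·k_gold = 1.2949 − 0.088·3.2373 ≈ 1.0100.

c_gold ≈ 1.010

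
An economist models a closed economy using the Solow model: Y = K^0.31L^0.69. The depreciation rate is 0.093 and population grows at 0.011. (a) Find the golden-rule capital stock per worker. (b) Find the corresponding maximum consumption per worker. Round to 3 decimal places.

(a) k_gold ≈ 4.869; (b) c_gold ≈ 1.127

Capital per worker breaks even when investment replaces (n + δ)·k; here n + δ = 0.104.
Maximizing c = f(k) − (n+δ)·k gives f'(k) = n+δ, i.e. 0.31·k^(0.31−1) = 0.104, so k_gold = (0.31/0.104)^(1/0.69) ≈ 4.8689.
y_gold = 4.8689^0.31 ≈ 1.6334; c_gold = y_gold − 0.104·k_gold ≈ 1.1271.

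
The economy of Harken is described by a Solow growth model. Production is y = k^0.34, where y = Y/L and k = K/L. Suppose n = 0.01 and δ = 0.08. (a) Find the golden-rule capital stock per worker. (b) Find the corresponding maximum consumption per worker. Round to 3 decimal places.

(a) k_gold ≈ 7.492; (b) c_gold ≈ 1.309

Break-even investment rate: n + δ = 0.01 + 0.08 = 0.09.
Golden rule sets MPK = n+δ: 0.34·k^(0.34−1) = 0.09, so k_gold = (0.34/0.09)^(1/0.66) ≈ 7.4920.
y_gold = 7.4920^0.34 ≈ 1.9832; c_gold = y_gold − 0.09·k_gold ≈ 1.3089.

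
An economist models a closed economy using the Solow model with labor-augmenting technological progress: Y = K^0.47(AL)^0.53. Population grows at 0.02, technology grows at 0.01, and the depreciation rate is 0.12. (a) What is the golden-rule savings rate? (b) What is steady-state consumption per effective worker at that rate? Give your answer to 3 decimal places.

Break-even investment rate: n + g + δ = 0.02 + 0.01 + 0.12 = 0.15.
For Cobb-Douglas, s_gold equals capital's share: s_gold = 0.47.
Golden rule sets MPK = n+g+δ: 0.47·k^(0.47−1) = 0.15, so k_gold = (0.47/0.15)^(1/0.53) ≈ 8.6270.
y_gold = 8.6270^0.47 ≈ 2.7533; c_gold = (1−0.47)·y_gold ≈ 1.4593.

(a) s_gold = 0.470; (b) c_gold ≈ 1.459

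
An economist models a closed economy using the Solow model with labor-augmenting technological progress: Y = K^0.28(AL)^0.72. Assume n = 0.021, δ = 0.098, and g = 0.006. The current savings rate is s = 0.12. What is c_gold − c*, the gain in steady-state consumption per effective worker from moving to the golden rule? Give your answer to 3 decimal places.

Capital per effective worker breaks even when investment replaces (n + g + δ)·k; here n + g + δ = 0.125.
Current steady state (s = 0.12): k* = (0.12/0.125)^(1/0.72) ≈ 0.9449, y* = 0.9449^0.28 ≈ 0.9843, c* = (1−0.12)·0.9843 ≈ 0.8661.
Golden rule sets MPK = n+g+δ: 0.28·k^(0.28−1) = 0.125, so k_gold = (0.28/0.125)^(1/0.72) ≈ 3.0652.
y_gold = 3.0652^0.28 ≈ 1.3684, c_gold = y_gold − 0.125·k_gold ≈ 0.9852.
Gain: Δc = 0.9852 − 0.8661 ≈ 0.1191.

Δc ≈ 0.119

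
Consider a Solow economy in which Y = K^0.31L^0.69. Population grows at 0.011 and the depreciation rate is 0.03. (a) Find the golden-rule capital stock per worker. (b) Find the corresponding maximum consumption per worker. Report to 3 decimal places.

(a) k_gold ≈ 18.763; (b) c_gold ≈ 1.712

n + δ = 0.011 + 0.03 = 0.041.
At the golden rule the marginal product of capital equals n+δ: 0.31·k^(0.31−1) = 0.041. Solving, k_gold = (0.31/0.041)^(1/0.69) ≈ 18.7630.
y_gold = 18.7630^0.31 ≈ 2.4816; c_gold = y_gold − 0.041·k_gold ≈ 1.7123.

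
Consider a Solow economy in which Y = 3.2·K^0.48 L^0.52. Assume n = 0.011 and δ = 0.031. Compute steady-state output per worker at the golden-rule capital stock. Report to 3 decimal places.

The effective depreciation rate is n + δ = 0.011 + 0.031 = 0.042.
At the golden rule the marginal product of capital equals n+δ: 0.48·3.2·k^(0.48−1) = 0.042. Solving, k_gold = (0.48·3.2/0.042)^(1/0.52) ≈ 1014.0098.
Output: y_gold = 3.2·k_gold^0.48 = 3.2·1014.0098^0.48 ≈ 88.7259.

y_gold ≈ 88.726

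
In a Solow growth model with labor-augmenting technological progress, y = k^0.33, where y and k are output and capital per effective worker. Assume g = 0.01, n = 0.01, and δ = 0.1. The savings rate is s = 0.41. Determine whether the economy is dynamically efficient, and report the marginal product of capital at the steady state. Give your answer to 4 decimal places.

The effective depreciation rate is n + g + δ = 0.01 + 0.01 + 0.1 = 0.12.
Steady-state k*: s·k^0.33 = 0.12·k gives k* = (0.41/0.12)^(1/0.67) ≈ 6.2578.
MPK = 0.33·6.2578^(-0.67) ≈ 0.0966.
MPK < n+g+δ = 0.12, so the economy is dynamically inefficient (over-saving).

dynamically inefficient; MPK ≈ 0.0966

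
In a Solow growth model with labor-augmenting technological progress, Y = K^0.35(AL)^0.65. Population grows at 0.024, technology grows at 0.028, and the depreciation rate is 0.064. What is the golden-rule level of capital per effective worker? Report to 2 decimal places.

k_gold ≈ 5.47

The effective depreciation rate is n + g + δ = 0.024 + 0.028 + 0.064 = 0.116.
Setting f'(k) = n+g+δ gives 0.35·k^(0.35−1) = 0.116, hence k_gold = (0.35/0.116)^(1/0.65) ≈ 5.4684.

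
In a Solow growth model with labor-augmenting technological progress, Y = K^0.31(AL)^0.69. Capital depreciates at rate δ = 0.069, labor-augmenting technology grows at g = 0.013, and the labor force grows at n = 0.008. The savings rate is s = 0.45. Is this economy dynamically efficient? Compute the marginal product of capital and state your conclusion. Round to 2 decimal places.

dynamically inefficient; MPK ≈ 0.06

n + g + δ = 0.008 + 0.013 + 0.069 = 0.09.
Steady-state k*: s·k^0.31 = 0.09·k gives k* = (0.45/0.09)^(1/0.69) ≈ 10.3039.
MPK = 0.31·10.3039^(-0.69) ≈ 0.0620.
MPK < n+g+δ = 0.09, so the economy is dynamically inefficient (over-saving).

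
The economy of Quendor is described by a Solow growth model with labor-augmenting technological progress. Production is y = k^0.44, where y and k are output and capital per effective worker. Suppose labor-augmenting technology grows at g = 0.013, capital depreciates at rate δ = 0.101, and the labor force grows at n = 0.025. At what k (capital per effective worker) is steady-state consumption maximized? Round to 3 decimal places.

k_gold ≈ 7.828

Capital per effective worker breaks even when investment replaces (n + g + δ)·k; here n + g + δ = 0.139.
Golden rule sets MPK = n+g+δ: 0.44·k^(0.44−1) = 0.139, so k_gold = (0.44/0.139)^(1/0.56) ≈ 7.8278.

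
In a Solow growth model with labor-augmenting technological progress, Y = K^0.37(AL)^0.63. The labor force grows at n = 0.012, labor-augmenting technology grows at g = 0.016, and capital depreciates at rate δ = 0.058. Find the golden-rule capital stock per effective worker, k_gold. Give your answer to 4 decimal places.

k_gold ≈ 10.1363

n + g + δ = 0.012 + 0.016 + 0.058 = 0.086.
Setting f'(k) = n+g+δ gives 0.37·k^(0.37−1) = 0.086, hence k_gold = (0.37/0.086)^(1/0.63) ≈ 10.1363.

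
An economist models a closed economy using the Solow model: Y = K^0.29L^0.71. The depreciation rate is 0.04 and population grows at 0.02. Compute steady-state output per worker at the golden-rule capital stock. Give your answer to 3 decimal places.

y_gold ≈ 1.903

Capital per worker breaks even when investment replaces (n + δ)·k; here n + δ = 0.06.
Maximizing c = f(k) − (n+δ)·k gives f'(k) = n+δ, i.e. 0.29·k^(0.29−1) = 0.06, so k_gold = (0.29/0.06)^(1/0.71) ≈ 9.1987.
Output: y_gold = k_gold^0.29 = 9.1987^0.29 ≈ 1.9032.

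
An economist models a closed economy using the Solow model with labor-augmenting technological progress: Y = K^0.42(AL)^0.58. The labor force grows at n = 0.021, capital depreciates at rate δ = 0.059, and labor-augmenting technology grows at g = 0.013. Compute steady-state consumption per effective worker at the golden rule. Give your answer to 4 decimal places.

The effective depreciation rate is n + g + δ = 0.021 + 0.013 + 0.059 = 0.093.
Setting f'(k) = n+g+δ gives 0.42·k^(0.42−1) = 0.093, hence k_gold = (0.42/0.093)^(1/0.58) ≈ 13.4557.
y_gold = 13.4557^0.42 ≈ 2.9795.
c_gold = y_gold − (n+g+δ)·k_gold = 2.9795 − 0.093·13.4557 ≈ 1.7281.

c_gold ≈ 1.7281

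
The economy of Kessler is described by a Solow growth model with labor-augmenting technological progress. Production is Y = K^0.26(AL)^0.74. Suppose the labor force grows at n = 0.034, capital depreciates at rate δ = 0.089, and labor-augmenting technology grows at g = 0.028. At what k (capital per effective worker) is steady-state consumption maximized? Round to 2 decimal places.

Capital per effective worker breaks even when investment replaces (n + g + δ)·k; here n + g + δ = 0.151.
Golden rule sets MPK = n+g+δ: 0.26·k^(0.26−1) = 0.151, so k_gold = (0.26/0.151)^(1/0.74) ≈ 2.0841.

k_gold ≈ 2.08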